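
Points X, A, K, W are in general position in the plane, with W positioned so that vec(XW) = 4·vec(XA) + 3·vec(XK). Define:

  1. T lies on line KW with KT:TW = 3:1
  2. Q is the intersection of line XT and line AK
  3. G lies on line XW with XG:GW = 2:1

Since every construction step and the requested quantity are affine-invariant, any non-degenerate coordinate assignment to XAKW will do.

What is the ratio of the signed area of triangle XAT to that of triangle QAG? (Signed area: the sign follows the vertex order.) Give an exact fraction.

[XAT]:[QAG] = 3/2

Work in coordinates with X = (0, 0), A = (1, 0), K = (0, 1), W = (4, 3).
1. T lies on line KW with KT:TW = 3:1 ⇒ T = (3, 5/2)
2. Q is the intersection of line XT and line AK ⇒ Q = (6/11, 5/11)
3. G lies on line XW with XG:GW = 2:1 ⇒ G = (8/3, 2)
2·[XAT] = 5/2, 2·[QAG] = 5/3
[XAT]:[QAG] = 5/2:5/3 = 3/2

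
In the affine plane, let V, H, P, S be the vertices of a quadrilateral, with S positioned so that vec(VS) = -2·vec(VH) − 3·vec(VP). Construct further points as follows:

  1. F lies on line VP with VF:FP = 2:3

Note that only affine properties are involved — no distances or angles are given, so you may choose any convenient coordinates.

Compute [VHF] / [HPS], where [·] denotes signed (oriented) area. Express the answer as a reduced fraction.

Work in coordinates with V = (0, 0), H = (1, 0), P = (0, 1), S = (-2, -3).
1. F lies on line VP with VF:FP = 2:3 ⇒ F = (0, 2/5)
2·[VHF] = 2/5, 2·[HPS] = 6
[VHF]:[HPS] = 2/5:6 = 1/15

[VHF]:[HPS] = 1/15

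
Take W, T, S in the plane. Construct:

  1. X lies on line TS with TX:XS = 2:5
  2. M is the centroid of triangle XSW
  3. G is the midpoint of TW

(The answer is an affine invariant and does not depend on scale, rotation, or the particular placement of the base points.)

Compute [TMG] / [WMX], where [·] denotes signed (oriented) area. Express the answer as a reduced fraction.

[TMG]:[WMX] = -9/10

Choose coordinates W = (0, 0), T = (1, 0), S = (0, 1).
1. X lies on line TS with TX:XS = 2:5 ⇒ X = (5/7, 2/7)
2. M is the centroid of triangle XSW ⇒ M = (5/21, 3/7)
3. G is the midpoint of TW ⇒ G = (1/2, 0)
2·[TMG] = 3/14, 2·[WMX] = -5/21
[TMG]:[WMX] = 3/14:-5/21 = -9/10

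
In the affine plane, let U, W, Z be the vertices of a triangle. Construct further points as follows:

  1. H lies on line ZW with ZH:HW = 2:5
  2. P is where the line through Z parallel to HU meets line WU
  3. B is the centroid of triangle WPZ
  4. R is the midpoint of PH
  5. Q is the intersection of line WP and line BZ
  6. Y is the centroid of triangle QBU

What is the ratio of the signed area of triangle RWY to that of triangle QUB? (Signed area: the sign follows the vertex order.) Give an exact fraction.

[RWY]:[QUB] = 227/126

Choose coordinates U = (0, 0), W = (1, 0), Z = (0, 1).
1. H lies on line ZW with ZH:HW = 2:5 ⇒ H = (2/7, 5/7)
2. P is where the line through Z parallel to HU meets line WU ⇒ P = (-2/5, 0)
3. B is the centroid of triangle WPZ ⇒ B = (1/5, 1/3)
4. R is the midpoint of PH ⇒ R = (-2/35, 5/14)
5. Q is the intersection of line WP and line BZ ⇒ Q = (3/10, 0)
6. Y is the centroid of triangle QBU ⇒ Y = (1/6, 1/9)
2·[RWY] = -227/1260, 2·[QUB] = -1/10
[RWY]:[QUB] = -227/1260:-1/10 = 227/126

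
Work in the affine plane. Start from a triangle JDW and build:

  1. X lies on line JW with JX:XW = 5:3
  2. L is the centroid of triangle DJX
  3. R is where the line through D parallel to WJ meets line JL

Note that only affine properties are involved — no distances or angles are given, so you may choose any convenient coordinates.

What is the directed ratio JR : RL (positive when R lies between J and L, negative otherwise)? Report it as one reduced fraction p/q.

JR:RL = -3/2

Choose coordinates J = (0, 0), D = (1, 0), W = (0, 1).
1. X lies on line JW with JX:XW = 5:3 ⇒ X = (0, 5/8)
2. L is the centroid of triangle DJX ⇒ L = (1/3, 5/24)
3. R is where the line through D parallel to WJ meets line JL ⇒ R = (1, 5/8)
R = J + t·(L−J) with t = 3, so JR:RL = t:(1−t) = 3:-2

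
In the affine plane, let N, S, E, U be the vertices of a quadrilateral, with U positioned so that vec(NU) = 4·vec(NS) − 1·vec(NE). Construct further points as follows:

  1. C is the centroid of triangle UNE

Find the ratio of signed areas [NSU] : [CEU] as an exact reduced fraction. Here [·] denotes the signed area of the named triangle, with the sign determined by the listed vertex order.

Assign N = (0, 0), S = (1, 0), E = (0, 1), U = (4, -1) — the answer is frame-independent, so this choice is without loss of generality.
1. C is the centroid of triangle UNE ⇒ C = (4/3, 0)
2·[NSU] = -1, 2·[CEU] = -4/3
[NSU]:[CEU] = -1:-4/3 = 3/4

[NSU]:[CEU] = 3/4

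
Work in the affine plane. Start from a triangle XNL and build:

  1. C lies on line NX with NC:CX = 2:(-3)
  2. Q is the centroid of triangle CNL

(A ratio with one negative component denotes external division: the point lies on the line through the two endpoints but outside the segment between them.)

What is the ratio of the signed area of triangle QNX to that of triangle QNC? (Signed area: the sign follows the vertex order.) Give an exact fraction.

Work in coordinates with X = (0, 0), N = (1, 0), L = (0, 1).
1. C lies on line NX with NC:CX = 2:(-3) ⇒ C = (3, 0)
2. Q is the centroid of triangle CNL ⇒ Q = (4/3, 1/3)
2·[QNX] = -1/3, 2·[QNC] = 2/3
[QNX]:[QNC] = -1/3:2/3 = -1/2

[QNX]:[QNC] = -1/2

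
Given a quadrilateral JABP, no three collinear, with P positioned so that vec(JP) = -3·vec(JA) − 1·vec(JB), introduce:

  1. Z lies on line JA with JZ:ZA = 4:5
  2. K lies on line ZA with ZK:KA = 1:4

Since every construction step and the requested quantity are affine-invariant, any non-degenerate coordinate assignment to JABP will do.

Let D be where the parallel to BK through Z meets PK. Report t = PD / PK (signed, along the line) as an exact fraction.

Work in coordinates with J = (0, 0), A = (1, 0), B = (0, 1), P = (-3, -1).
1. Z lies on line JA with JZ:ZA = 4:5 ⇒ Z = (4/9, 0)
2. K lies on line ZA with ZK:KA = 1:4 ⇒ K = (5/9, 0)
through Z parallel to BK: direction (5/9, -1); meets PK at D = (17/37, -1/37)
D = P + t·(K−P) with t = 36/37

t = 36/37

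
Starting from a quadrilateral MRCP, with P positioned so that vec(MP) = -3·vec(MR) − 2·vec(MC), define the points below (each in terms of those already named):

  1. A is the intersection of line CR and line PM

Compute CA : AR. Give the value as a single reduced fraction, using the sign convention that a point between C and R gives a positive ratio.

Set M = (0, 0), R = (1, 0), C = (0, 1), P = (-3, -2); any affine frame gives the same invariant.
1. A is the intersection of line CR and line PM ⇒ A = (3/5, 2/5)
A = C + t·(R−C) with t = 3/5, so CA:AR = t:(1−t) = 3/5:2/5

CA:AR = 3/2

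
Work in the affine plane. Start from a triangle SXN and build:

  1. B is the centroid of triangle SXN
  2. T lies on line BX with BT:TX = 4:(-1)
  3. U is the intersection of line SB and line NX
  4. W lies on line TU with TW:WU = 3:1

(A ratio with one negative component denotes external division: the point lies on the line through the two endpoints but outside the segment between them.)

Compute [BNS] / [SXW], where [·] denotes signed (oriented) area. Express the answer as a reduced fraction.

Work in coordinates with S = (0, 0), X = (1, 0), N = (0, 1).
1. B is the centroid of triangle SXN ⇒ B = (1/3, 1/3)
2. T lies on line BX with BT:TX = 4:(-1) ⇒ T = (11/9, -1/9)
3. U is the intersection of line SB and line NX ⇒ U = (1/2, 1/2)
4. W lies on line TU with TW:WU = 3:1 ⇒ W = (49/72, 25/72)
2·[BNS] = 1/3, 2·[SXW] = 25/72
[BNS]:[SXW] = 1/3:25/72 = 24/25

[BNS]:[SXW] = 24/25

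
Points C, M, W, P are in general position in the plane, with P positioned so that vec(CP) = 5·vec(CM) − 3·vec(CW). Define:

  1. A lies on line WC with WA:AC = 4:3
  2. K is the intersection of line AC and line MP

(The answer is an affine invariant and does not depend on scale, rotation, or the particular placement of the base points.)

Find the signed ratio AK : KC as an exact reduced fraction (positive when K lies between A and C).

AK:KC = -3/7

Assign C = (0, 0), M = (1, 0), W = (0, 1), P = (5, -3) — the answer is frame-independent, so this choice is without loss of generality.
1. A lies on line WC with WA:AC = 4:3 ⇒ A = (0, 3/7)
2. K is the intersection of line AC and line MP ⇒ K = (0, 3/4)
K = A + t·(C−A) with t = -3/4, so AK:KC = t:(1−t) = -3/4:7/4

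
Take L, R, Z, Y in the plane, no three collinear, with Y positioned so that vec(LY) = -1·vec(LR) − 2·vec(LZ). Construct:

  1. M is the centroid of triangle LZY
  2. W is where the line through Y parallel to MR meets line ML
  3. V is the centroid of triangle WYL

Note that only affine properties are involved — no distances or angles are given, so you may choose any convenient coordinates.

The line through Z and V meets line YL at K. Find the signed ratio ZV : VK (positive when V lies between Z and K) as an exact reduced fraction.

Choose coordinates L = (0, 0), R = (1, 0), Z = (0, 1), Y = (-1, -2).
1. M is the centroid of triangle LZY ⇒ M = (-1/3, -1/3)
2. W is where the line through Y parallel to MR meets line ML ⇒ W = (-7/3, -7/3)
3. V is the centroid of triangle WYL ⇒ V = (-10/9, -13/9)
line ZV meets YL at K = (-5, -10)
V = Z + t·(K−Z) with t = 2/9, so ZV:VK = 2/9:7/9

ZV:VK = 2/7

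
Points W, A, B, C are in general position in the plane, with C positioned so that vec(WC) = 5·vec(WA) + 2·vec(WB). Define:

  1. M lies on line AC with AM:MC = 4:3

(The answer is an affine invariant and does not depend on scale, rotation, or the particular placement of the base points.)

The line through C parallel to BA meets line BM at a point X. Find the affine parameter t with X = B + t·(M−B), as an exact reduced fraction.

Work in coordinates with W = (0, 0), A = (1, 0), B = (0, 1), C = (5, 2).
1. M lies on line AC with AM:MC = 4:3 ⇒ M = (23/7, 8/7)
through C parallel to BA: direction (1, -1); meets BM at X = (23/4, 5/4)
X = B + t·(M−B) with t = 7/4

t = 7/4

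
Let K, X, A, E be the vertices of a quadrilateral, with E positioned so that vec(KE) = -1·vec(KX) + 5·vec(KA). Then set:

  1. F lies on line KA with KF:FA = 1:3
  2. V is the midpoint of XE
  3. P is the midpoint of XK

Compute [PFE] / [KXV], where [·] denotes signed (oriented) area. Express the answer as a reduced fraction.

Work in coordinates with K = (0, 0), X = (1, 0), A = (0, 1), E = (-1, 5).
1. F lies on line KA with KF:FA = 1:3 ⇒ F = (0, 1/4)
2. V is the midpoint of XE ⇒ V = (0, 5/2)
3. P is the midpoint of XK ⇒ P = (1/2, 0)
2·[PFE] = -17/8, 2·[KXV] = 5/2
[PFE]:[KXV] = -17/8:5/2 = -17/20

[PFE]:[KXV] = -17/20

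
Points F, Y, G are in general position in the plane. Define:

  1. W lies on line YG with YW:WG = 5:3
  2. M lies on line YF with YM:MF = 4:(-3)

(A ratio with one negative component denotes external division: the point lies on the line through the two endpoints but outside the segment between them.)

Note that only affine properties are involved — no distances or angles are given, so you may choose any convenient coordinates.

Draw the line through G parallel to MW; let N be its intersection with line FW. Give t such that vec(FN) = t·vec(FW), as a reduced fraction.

t = 9/5

Work in coordinates with F = (0, 0), Y = (1, 0), G = (0, 1).
1. W lies on line YG with YW:WG = 5:3 ⇒ W = (3/8, 5/8)
2. M lies on line YF with YM:MF = 4:(-3) ⇒ M = (-3, 0)
through G parallel to MW: direction (27/8, 5/8); meets FW at N = (27/40, 9/8)
N = F + t·(W−F) with t = 9/5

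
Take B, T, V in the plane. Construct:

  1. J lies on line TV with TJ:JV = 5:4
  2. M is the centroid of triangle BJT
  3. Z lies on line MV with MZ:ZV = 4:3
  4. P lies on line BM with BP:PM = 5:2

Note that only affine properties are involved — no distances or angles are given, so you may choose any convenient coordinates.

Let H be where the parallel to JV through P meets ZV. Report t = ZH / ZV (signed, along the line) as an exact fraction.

t = -8/3

Set B = (0, 0), T = (1, 0), V = (0, 1); any affine frame gives the same invariant.
1. J lies on line TV with TJ:JV = 5:4 ⇒ J = (4/9, 5/9)
2. M is the centroid of triangle BJT ⇒ M = (13/27, 5/27)
3. Z lies on line MV with MZ:ZV = 4:3 ⇒ Z = (13/63, 41/63)
4. P lies on line BM with BP:PM = 5:2 ⇒ P = (65/189, 25/189)
through P parallel to JV: direction (-4/9, 4/9); meets ZV at H = (143/189, -53/189)
H = Z + t·(V−Z) with t = -8/3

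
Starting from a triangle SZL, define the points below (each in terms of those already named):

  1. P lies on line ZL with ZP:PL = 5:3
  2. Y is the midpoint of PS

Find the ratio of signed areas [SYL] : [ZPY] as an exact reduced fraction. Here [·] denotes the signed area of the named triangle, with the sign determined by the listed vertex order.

Set S = (0, 0), Z = (1, 0), L = (0, 1); any affine frame gives the same invariant.
1. P lies on line ZL with ZP:PL = 5:3 ⇒ P = (3/8, 5/8)
2. Y is the midpoint of PS ⇒ Y = (3/16, 5/16)
2·[SYL] = 3/16, 2·[ZPY] = 5/16
[SYL]:[ZPY] = 3/16:5/16 = 3/5

[SYL]:[ZPY] = 3/5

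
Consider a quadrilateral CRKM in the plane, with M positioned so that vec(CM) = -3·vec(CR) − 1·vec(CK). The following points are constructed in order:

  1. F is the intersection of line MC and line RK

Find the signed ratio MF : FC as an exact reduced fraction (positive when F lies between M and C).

MF:FC = -5

Set C = (0, 0), R = (1, 0), K = (0, 1), M = (-3, -1); any affine frame gives the same invariant.
1. F is the intersection of line MC and line RK ⇒ F = (3/4, 1/4)
F = M + t·(C−M) with t = 5/4, so MF:FC = t:(1−t) = 5/4:-1/4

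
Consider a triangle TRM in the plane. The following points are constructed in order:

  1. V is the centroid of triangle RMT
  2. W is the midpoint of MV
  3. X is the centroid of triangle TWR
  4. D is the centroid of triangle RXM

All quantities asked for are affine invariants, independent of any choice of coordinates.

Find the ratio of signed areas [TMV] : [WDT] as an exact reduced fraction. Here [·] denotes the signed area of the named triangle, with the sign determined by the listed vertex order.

Work in coordinates with T = (0, 0), R = (1, 0), M = (0, 1).
1. V is the centroid of triangle RMT ⇒ V = (1/3, 1/3)
2. W is the midpoint of MV ⇒ W = (1/6, 2/3)
3. X is the centroid of triangle TWR ⇒ X = (7/18, 2/9)
4. D is the centroid of triangle RXM ⇒ D = (25/54, 11/27)
2·[TMV] = -1/3, 2·[WDT] = -13/54
[TMV]:[WDT] = -1/3:-13/54 = 18/13

[TMV]:[WDT] = 18/13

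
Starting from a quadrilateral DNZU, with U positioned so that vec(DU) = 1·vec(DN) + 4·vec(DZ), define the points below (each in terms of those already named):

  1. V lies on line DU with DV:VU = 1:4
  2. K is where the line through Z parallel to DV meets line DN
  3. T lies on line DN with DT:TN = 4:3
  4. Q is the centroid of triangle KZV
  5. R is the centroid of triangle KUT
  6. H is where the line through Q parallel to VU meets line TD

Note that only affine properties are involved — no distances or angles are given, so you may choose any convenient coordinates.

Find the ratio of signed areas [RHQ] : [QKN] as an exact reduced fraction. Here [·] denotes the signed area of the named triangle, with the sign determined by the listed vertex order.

[RHQ]:[QKN] = -23/105

Set D = (0, 0), N = (1, 0), Z = (0, 1), U = (1, 4); any affine frame gives the same invariant.
1. V lies on line DU with DV:VU = 1:4 ⇒ V = (1/5, 4/5)
2. K is where the line through Z parallel to DV meets line DN ⇒ K = (-1/4, 0)
3. T lies on line DN with DT:TN = 4:3 ⇒ T = (4/7, 0)
4. Q is the centroid of triangle KZV ⇒ Q = (-1/60, 3/5)
5. R is the centroid of triangle KUT ⇒ R = (37/84, 4/3)
6. H is where the line through Q parallel to VU meets line TD ⇒ H = (-1/6, 0)
2·[RHQ] = -23/140, 2·[QKN] = 3/4
[RHQ]:[QKN] = -23/140:3/4 = -23/105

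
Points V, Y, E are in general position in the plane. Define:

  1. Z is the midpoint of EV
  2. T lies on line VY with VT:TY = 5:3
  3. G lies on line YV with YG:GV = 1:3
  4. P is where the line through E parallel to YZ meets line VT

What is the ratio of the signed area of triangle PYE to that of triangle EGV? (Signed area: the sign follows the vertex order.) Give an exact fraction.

[PYE]:[EGV] = 4/3

Set V = (0, 0), Y = (1, 0), E = (0, 1); any affine frame gives the same invariant.
1. Z is the midpoint of EV ⇒ Z = (0, 1/2)
2. T lies on line VY with VT:TY = 5:3 ⇒ T = (5/8, 0)
3. G lies on line YV with YG:GV = 1:3 ⇒ G = (3/4, 0)
4. P is where the line through E parallel to YZ meets line VT ⇒ P = (2, 0)
2·[PYE] = -1, 2·[EGV] = -3/4
[PYE]:[EGV] = -1:-3/4 = 4/3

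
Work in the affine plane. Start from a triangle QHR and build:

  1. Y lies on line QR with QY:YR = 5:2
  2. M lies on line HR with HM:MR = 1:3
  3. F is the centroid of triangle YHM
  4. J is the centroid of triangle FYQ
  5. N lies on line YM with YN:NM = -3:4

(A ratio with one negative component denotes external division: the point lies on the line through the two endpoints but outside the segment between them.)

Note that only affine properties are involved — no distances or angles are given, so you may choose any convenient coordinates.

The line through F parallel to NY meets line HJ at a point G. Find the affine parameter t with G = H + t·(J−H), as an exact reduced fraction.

Choose coordinates Q = (0, 0), H = (1, 0), R = (0, 1).
1. Y lies on line QR with QY:YR = 5:2 ⇒ Y = (0, 5/7)
2. M lies on line HR with HM:MR = 1:3 ⇒ M = (3/4, 1/4)
3. F is the centroid of triangle YHM ⇒ F = (7/12, 9/28)
4. J is the centroid of triangle FYQ ⇒ J = (7/36, 29/84)
5. N lies on line YM with YN:NM = -3:4 ⇒ N = (-9/4, 59/28)
through F parallel to NY: direction (9/4, -39/28); meets HJ at G = (4/3, -1/7)
G = H + t·(J−H) with t = -12/29

t = -12/29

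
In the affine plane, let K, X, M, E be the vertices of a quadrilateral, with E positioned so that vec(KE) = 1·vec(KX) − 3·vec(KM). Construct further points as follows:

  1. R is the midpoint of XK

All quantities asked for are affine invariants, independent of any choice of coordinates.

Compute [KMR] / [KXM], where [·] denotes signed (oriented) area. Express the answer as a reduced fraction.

[KMR]:[KXM] = -1/2

Assign K = (0, 0), X = (1, 0), M = (0, 1), E = (1, -3) — the answer is frame-independent, so this choice is without loss of generality.
1. R is the midpoint of XK ⇒ R = (1/2, 0)
2·[KMR] = -1/2, 2·[KXM] = 1
[KMR]:[KXM] = -1/2:1 = -1/2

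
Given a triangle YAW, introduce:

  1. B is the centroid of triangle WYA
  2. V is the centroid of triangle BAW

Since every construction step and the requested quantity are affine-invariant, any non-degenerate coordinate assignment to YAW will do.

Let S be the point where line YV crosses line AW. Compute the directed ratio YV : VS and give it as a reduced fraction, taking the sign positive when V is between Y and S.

Work in coordinates with Y = (0, 0), A = (1, 0), W = (0, 1).
1. B is the centroid of triangle WYA ⇒ B = (1/3, 1/3)
2. V is the centroid of triangle BAW ⇒ V = (4/9, 4/9)
line YV meets AW at S = (1/2, 1/2)
V = Y + t·(S−Y) with t = 8/9, so YV:VS = 8/9:1/9

YV:VS = 8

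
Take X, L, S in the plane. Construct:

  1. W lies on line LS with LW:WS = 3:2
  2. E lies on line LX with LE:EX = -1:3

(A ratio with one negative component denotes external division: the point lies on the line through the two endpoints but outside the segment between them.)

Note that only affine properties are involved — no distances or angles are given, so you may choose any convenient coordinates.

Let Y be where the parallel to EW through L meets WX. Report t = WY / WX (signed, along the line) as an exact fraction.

Choose coordinates X = (0, 0), L = (1, 0), S = (0, 1).
1. W lies on line LS with LW:WS = 3:2 ⇒ W = (2/5, 3/5)
2. E lies on line LX with LE:EX = -1:3 ⇒ E = (3/2, 0)
through L parallel to EW: direction (-11/10, 3/5); meets WX at Y = (4/15, 2/5)
Y = W + t·(X−W) with t = 1/3

t = 1/3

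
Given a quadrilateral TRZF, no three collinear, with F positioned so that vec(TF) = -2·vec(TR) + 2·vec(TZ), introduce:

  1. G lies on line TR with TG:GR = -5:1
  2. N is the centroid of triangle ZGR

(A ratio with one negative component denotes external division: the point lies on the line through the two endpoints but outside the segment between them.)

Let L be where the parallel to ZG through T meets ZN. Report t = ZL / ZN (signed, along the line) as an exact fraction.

Work in coordinates with T = (0, 0), R = (1, 0), Z = (0, 1), F = (-2, 2).
1. G lies on line TR with TG:GR = -5:1 ⇒ G = (5/4, 0)
2. N is the centroid of triangle ZGR ⇒ N = (3/4, 1/3)
through T parallel to ZG: direction (5/4, -1); meets ZN at L = (45/4, -9)
L = Z + t·(N−Z) with t = 15

t = 15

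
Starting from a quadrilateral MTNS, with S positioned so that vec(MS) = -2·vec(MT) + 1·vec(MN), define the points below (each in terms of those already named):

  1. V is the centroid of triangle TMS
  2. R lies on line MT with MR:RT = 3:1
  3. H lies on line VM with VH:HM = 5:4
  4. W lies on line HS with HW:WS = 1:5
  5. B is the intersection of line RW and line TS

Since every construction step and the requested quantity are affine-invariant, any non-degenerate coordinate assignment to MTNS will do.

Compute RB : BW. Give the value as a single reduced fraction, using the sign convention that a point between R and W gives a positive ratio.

Work in coordinates with M = (0, 0), T = (1, 0), N = (0, 1), S = (-2, 1).
1. V is the centroid of triangle TMS ⇒ V = (-1/3, 1/3)
2. R lies on line MT with MR:RT = 3:1 ⇒ R = (3/4, 0)
3. H lies on line VM with VH:HM = 5:4 ⇒ H = (-4/27, 4/27)
4. W lies on line HS with HW:WS = 1:5 ⇒ W = (-37/81, 47/162)
5. B is the intersection of line RW and line TS ⇒ B = (359/218, -47/218)
B = R + t·(W−R) with t = -81/109, so RB:BW = t:(1−t) = -81/109:190/109

RB:BW = -81/190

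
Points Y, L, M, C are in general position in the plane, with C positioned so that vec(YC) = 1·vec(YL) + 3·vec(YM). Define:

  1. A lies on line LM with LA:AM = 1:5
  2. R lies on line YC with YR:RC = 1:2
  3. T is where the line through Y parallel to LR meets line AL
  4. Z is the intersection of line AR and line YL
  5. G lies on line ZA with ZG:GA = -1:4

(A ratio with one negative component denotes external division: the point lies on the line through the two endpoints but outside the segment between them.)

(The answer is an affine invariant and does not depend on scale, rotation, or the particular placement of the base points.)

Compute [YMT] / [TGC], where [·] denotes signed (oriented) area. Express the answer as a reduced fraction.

Assign Y = (0, 0), L = (1, 0), M = (0, 1), C = (1, 3) — the answer is frame-independent, so this choice is without loss of generality.
1. A lies on line LM with LA:AM = 1:5 ⇒ A = (5/6, 1/6)
2. R lies on line YC with YR:RC = 1:2 ⇒ R = (1/3, 1)
3. T is where the line through Y parallel to LR meets line AL ⇒ T = (-2, 3)
4. Z is the intersection of line AR and line YL ⇒ Z = (14/15, 0)
5. G lies on line ZA with ZG:GA = -1:4 ⇒ G = (29/30, -1/18)
2·[YMT] = 2, 2·[TGC] = 55/6
[YMT]:[TGC] = 2:55/6 = 12/55

[YMT]:[TGC] = 12/55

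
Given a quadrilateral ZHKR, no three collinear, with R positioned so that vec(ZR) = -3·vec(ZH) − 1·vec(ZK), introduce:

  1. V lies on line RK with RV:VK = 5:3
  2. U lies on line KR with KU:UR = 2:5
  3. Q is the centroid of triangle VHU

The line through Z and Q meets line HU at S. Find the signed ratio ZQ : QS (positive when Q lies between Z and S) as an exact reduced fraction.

ZQ:QS = 47/25

Set Z = (0, 0), H = (1, 0), K = (0, 1), R = (-3, -1); any affine frame gives the same invariant.
1. V lies on line RK with RV:VK = 5:3 ⇒ V = (-9/8, 1/4)
2. U lies on line KR with KU:UR = 2:5 ⇒ U = (-6/7, 3/7)
3. Q is the centroid of triangle VHU ⇒ Q = (-55/168, 19/84)
line ZQ meets HU at S = (-165/329, 114/329)
Q = Z + t·(S−Z) with t = 47/72, so ZQ:QS = 47/72:25/72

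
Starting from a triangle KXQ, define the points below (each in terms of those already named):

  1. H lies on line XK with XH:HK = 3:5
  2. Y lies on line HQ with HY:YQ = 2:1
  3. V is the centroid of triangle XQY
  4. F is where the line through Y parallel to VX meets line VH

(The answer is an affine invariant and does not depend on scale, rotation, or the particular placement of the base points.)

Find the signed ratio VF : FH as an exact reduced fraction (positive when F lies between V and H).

Assign K = (0, 0), X = (1, 0), Q = (0, 1) — the answer is frame-independent, so this choice is without loss of generality.
1. H lies on line XK with XH:HK = 3:5 ⇒ H = (5/8, 0)
2. Y lies on line HQ with HY:YQ = 2:1 ⇒ Y = (5/24, 2/3)
3. V is the centroid of triangle XQY ⇒ V = (29/72, 5/9)
4. F is where the line through Y parallel to VX meets line VH ⇒ F = (161/360, 4/9)
F = V + t·(H−V) with t = 1/5, so VF:FH = t:(1−t) = 1/5:4/5

VF:FH = 1/4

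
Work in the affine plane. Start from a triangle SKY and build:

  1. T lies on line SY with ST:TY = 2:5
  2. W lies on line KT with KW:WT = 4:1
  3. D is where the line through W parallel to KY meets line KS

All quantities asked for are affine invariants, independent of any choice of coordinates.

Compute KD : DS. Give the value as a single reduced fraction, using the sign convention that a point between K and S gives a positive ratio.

Choose coordinates S = (0, 0), K = (1, 0), Y = (0, 1).
1. T lies on line SY with ST:TY = 2:5 ⇒ T = (0, 2/7)
2. W lies on line KT with KW:WT = 4:1 ⇒ W = (1/5, 8/35)
3. D is where the line through W parallel to KY meets line KS ⇒ D = (3/7, 0)
D = K + t·(S−K) with t = 4/7, so KD:DS = t:(1−t) = 4/7:3/7

KD:DS = 4/3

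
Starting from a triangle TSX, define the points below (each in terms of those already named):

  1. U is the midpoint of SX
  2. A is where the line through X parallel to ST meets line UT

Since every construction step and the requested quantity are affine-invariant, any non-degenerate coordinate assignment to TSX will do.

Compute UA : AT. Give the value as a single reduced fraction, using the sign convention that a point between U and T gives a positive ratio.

Assign T = (0, 0), S = (1, 0), X = (0, 1) — the answer is frame-independent, so this choice is without loss of generality.
1. U is the midpoint of SX ⇒ U = (1/2, 1/2)
2. A is where the line through X parallel to ST meets line UT ⇒ A = (1, 1)
A = U + t·(T−U) with t = -1, so UA:AT = t:(1−t) = -1:2

UA:AT = -1/2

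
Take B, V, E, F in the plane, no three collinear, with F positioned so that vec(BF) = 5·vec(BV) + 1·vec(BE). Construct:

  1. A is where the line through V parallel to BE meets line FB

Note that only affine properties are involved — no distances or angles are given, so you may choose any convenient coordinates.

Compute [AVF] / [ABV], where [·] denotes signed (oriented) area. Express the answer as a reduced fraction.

Work in coordinates with B = (0, 0), V = (1, 0), E = (0, 1), F = (5, 1).
1. A is where the line through V parallel to BE meets line FB ⇒ A = (1, 1/5)
2·[AVF] = 4/5, 2·[ABV] = 1/5
[AVF]:[ABV] = 4/5:1/5 = 4

[AVF]:[ABV] = 4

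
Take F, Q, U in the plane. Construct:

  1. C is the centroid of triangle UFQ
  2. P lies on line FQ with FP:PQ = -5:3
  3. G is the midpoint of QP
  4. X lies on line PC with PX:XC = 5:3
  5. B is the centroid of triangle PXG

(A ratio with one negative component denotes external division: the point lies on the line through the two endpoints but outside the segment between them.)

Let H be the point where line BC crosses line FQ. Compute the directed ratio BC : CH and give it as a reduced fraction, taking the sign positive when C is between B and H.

Assign F = (0, 0), Q = (1, 0), U = (0, 1) — the answer is frame-independent, so this choice is without loss of generality.
1. C is the centroid of triangle UFQ ⇒ C = (1/3, 1/3)
2. P lies on line FQ with FP:PQ = -5:3 ⇒ P = (5/2, 0)
3. G is the midpoint of QP ⇒ G = (7/4, 0)
4. X lies on line PC with PX:XC = 5:3 ⇒ X = (55/48, 5/24)
5. B is the centroid of triangle PXG ⇒ B = (259/144, 5/72)
line BC meets FQ at H = (83/38, 0)
C = B + t·(H−B) with t = -19/5, so BC:CH = -19/5:24/5

BC:CH = -19/24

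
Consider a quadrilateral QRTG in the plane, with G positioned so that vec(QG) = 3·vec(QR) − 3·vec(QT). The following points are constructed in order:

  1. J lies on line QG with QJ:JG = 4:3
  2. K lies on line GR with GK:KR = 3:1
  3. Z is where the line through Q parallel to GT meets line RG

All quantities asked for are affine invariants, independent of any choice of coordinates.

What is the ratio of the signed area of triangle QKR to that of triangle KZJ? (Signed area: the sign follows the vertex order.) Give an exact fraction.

[QKR]:[KZJ] = -7/45

Choose coordinates Q = (0, 0), R = (1, 0), T = (0, 1), G = (3, -3).
1. J lies on line QG with QJ:JG = 4:3 ⇒ J = (12/7, -12/7)
2. K lies on line GR with GK:KR = 3:1 ⇒ K = (3/2, -3/4)
3. Z is where the line through Q parallel to GT meets line RG ⇒ Z = (9, -12)
2·[QKR] = 3/4, 2·[KZJ] = -135/28
[QKR]:[KZJ] = 3/4:-135/28 = -7/45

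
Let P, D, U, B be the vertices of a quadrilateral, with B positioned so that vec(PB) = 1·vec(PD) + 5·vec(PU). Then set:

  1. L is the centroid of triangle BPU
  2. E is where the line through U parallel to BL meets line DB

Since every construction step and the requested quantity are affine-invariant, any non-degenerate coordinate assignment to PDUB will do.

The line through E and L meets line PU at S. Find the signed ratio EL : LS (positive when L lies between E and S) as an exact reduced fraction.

EL:LS = 2

Work in coordinates with P = (0, 0), D = (1, 0), U = (0, 1), B = (1, 5).
1. L is the centroid of triangle BPU ⇒ L = (1/3, 2)
2. E is where the line through U parallel to BL meets line DB ⇒ E = (1, 11/2)
line EL meets PU at S = (0, 1/4)
L = E + t·(S−E) with t = 2/3, so EL:LS = 2/3:1/3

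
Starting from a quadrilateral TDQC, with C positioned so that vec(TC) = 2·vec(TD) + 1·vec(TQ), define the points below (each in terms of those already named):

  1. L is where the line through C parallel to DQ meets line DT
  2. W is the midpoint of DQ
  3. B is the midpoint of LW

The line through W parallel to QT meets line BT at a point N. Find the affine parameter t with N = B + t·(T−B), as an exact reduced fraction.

t = 5/7

Choose coordinates T = (0, 0), D = (1, 0), Q = (0, 1), C = (2, 1).
1. L is where the line through C parallel to DQ meets line DT ⇒ L = (3, 0)
2. W is the midpoint of DQ ⇒ W = (1/2, 1/2)
3. B is the midpoint of LW ⇒ B = (7/4, 1/4)
through W parallel to QT: direction (0, -1); meets BT at N = (1/2, 1/14)
N = B + t·(T−B) with t = 5/7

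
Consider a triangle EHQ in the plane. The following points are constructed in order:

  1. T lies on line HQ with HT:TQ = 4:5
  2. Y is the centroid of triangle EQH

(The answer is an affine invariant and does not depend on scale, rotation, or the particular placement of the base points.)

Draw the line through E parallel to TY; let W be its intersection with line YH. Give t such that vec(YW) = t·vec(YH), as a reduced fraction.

Assign E = (0, 0), H = (1, 0), Q = (0, 1) — the answer is frame-independent, so this choice is without loss of generality.
1. T lies on line HQ with HT:TQ = 4:5 ⇒ T = (5/9, 4/9)
2. Y is the centroid of triangle EQH ⇒ Y = (1/3, 1/3)
through E parallel to TY: direction (-2/9, -1/9); meets YH at W = (1/2, 1/4)
W = Y + t·(H−Y) with t = 1/4

t = 1/4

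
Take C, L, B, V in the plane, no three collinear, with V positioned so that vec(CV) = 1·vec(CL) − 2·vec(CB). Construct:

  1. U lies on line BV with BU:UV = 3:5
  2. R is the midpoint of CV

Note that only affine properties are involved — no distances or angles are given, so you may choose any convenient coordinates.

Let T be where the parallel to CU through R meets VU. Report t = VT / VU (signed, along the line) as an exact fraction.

t = 1/2

Choose coordinates C = (0, 0), L = (1, 0), B = (0, 1), V = (1, -2).
1. U lies on line BV with BU:UV = 3:5 ⇒ U = (3/8, -1/8)
2. R is the midpoint of CV ⇒ R = (1/2, -1)
through R parallel to CU: direction (3/8, -1/8); meets VU at T = (11/16, -17/16)
T = V + t·(U−V) with t = 1/2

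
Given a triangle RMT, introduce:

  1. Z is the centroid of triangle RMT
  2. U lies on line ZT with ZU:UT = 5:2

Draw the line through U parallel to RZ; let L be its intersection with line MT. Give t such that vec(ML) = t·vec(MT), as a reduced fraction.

Assign R = (0, 0), M = (1, 0), T = (0, 1) — the answer is frame-independent, so this choice is without loss of generality.
1. Z is the centroid of triangle RMT ⇒ Z = (1/3, 1/3)
2. U lies on line ZT with ZU:UT = 5:2 ⇒ U = (2/21, 17/21)
through U parallel to RZ: direction (1/3, 1/3); meets MT at L = (1/7, 6/7)
L = M + t·(T−M) with t = 6/7

t = 6/7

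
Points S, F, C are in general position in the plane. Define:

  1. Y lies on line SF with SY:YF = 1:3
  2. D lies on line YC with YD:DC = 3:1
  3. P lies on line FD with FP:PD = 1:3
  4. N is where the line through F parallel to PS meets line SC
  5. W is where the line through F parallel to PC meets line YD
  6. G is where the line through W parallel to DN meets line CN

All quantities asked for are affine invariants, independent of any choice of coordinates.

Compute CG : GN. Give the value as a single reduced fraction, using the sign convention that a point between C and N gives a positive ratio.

CG:GN = -1/4

Work in coordinates with S = (0, 0), F = (1, 0), C = (0, 1).
1. Y lies on line SF with SY:YF = 1:3 ⇒ Y = (1/4, 0)
2. D lies on line YC with YD:DC = 3:1 ⇒ D = (1/16, 3/4)
3. P lies on line FD with FP:PD = 1:3 ⇒ P = (49/64, 3/16)
4. N is where the line through F parallel to PS meets line SC ⇒ N = (0, -12/49)
5. W is where the line through F parallel to PC meets line YD ⇒ W = (-1/48, 13/12)
6. G is where the line through W parallel to DN meets line CN ⇒ G = (0, 208/147)
G = C + t·(N−C) with t = -1/3, so CG:GN = t:(1−t) = -1/3:4/3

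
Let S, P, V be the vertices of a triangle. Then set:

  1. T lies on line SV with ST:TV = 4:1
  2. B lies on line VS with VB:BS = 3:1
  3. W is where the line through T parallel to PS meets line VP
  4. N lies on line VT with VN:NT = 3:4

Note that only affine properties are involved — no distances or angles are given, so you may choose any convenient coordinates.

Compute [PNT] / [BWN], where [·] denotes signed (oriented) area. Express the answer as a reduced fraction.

[PNT]:[BWN] = 80/93

Work in coordinates with S = (0, 0), P = (1, 0), V = (0, 1).
1. T lies on line SV with ST:TV = 4:1 ⇒ T = (0, 4/5)
2. B lies on line VS with VB:BS = 3:1 ⇒ B = (0, 1/4)
3. W is where the line through T parallel to PS meets line VP ⇒ W = (1/5, 4/5)
4. N lies on line VT with VN:NT = 3:4 ⇒ N = (0, 32/35)
2·[PNT] = 4/35, 2·[BWN] = 93/700
[PNT]:[BWN] = 4/35:93/700 = 80/93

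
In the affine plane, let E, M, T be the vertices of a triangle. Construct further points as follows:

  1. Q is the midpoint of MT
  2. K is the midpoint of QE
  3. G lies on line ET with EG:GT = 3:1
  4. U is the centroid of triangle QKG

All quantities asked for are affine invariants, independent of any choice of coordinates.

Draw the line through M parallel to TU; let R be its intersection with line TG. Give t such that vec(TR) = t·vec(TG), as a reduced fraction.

Choose coordinates E = (0, 0), M = (1, 0), T = (0, 1).
1. Q is the midpoint of MT ⇒ Q = (1/2, 1/2)
2. K is the midpoint of QE ⇒ K = (1/4, 1/4)
3. G lies on line ET with EG:GT = 3:1 ⇒ G = (0, 3/4)
4. U is the centroid of triangle QKG ⇒ U = (1/4, 1/2)
through M parallel to TU: direction (1/4, -1/2); meets TG at R = (0, 2)
R = T + t·(G−T) with t = -4

t = -4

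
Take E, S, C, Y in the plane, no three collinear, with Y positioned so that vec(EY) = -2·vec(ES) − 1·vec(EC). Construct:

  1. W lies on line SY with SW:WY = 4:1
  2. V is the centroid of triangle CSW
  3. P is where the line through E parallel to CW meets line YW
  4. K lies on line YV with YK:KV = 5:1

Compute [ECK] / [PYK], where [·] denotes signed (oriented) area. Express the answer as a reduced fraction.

[ECK]:[PYK] = -8/11

Assign E = (0, 0), S = (1, 0), C = (0, 1), Y = (-2, -1) — the answer is frame-independent, so this choice is without loss of generality.
1. W lies on line SY with SW:WY = 4:1 ⇒ W = (-7/5, -4/5)
2. V is the centroid of triangle CSW ⇒ V = (-2/15, 1/15)
3. P is where the line through E parallel to CW meets line YW ⇒ P = (-7/20, -9/20)
4. K lies on line YV with YK:KV = 5:1 ⇒ K = (-4/9, -1/9)
2·[ECK] = 4/9, 2·[PYK] = -11/18
[ECK]:[PYK] = 4/9:-11/18 = -8/11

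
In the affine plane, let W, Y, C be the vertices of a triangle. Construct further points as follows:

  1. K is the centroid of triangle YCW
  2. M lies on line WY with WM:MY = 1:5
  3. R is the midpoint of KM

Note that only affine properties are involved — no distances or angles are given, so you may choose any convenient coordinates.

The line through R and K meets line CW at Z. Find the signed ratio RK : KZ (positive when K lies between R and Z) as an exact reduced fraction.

Assign W = (0, 0), Y = (1, 0), C = (0, 1) — the answer is frame-independent, so this choice is without loss of generality.
1. K is the centroid of triangle YCW ⇒ K = (1/3, 1/3)
2. M lies on line WY with WM:MY = 1:5 ⇒ M = (1/6, 0)
3. R is the midpoint of KM ⇒ R = (1/4, 1/6)
line RK meets CW at Z = (0, -1/3)
K = R + t·(Z−R) with t = -1/3, so RK:KZ = -1/3:4/3

RK:KZ = -1/4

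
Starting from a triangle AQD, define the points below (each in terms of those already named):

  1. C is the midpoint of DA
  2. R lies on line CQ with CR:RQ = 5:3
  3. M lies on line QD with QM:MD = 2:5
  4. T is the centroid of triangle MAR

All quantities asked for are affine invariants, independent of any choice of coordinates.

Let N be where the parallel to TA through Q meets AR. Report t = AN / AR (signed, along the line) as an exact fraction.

t = 53/5

Set A = (0, 0), Q = (1, 0), D = (0, 1); any affine frame gives the same invariant.
1. C is the midpoint of DA ⇒ C = (0, 1/2)
2. R lies on line CQ with CR:RQ = 5:3 ⇒ R = (5/8, 3/16)
3. M lies on line QD with QM:MD = 2:5 ⇒ M = (5/7, 2/7)
4. T is the centroid of triangle MAR ⇒ T = (25/56, 53/336)
through Q parallel to TA: direction (-25/56, -53/336); meets AR at N = (53/8, 159/80)
N = A + t·(R−A) with t = 53/5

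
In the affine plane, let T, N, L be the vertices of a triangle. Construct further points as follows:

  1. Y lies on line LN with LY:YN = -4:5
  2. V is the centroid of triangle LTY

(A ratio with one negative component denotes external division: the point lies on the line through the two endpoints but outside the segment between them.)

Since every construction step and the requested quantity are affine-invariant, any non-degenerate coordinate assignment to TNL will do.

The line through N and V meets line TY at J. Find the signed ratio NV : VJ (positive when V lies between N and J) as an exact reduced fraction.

NV:VJ = 11/4

Set T = (0, 0), N = (1, 0), L = (0, 1); any affine frame gives the same invariant.
1. Y lies on line LN with LY:YN = -4:5 ⇒ Y = (-4, 5)
2. V is the centroid of triangle LTY ⇒ V = (-4/3, 2)
line NV meets TY at J = (-24/11, 30/11)
V = N + t·(J−N) with t = 11/15, so NV:VJ = 11/15:4/15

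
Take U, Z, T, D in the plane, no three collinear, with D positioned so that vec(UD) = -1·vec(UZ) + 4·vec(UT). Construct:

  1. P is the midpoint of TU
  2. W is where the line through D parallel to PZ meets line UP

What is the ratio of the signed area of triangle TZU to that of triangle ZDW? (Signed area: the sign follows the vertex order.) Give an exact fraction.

Set U = (0, 0), Z = (1, 0), T = (0, 1), D = (-1, 4); any affine frame gives the same invariant.
1. P is the midpoint of TU ⇒ P = (0, 1/2)
2. W is where the line through D parallel to PZ meets line UP ⇒ W = (0, 7/2)
2·[TZU] = -1, 2·[ZDW] = -3
[TZU]:[ZDW] = -1:-3 = 1/3

[TZU]:[ZDW] = 1/3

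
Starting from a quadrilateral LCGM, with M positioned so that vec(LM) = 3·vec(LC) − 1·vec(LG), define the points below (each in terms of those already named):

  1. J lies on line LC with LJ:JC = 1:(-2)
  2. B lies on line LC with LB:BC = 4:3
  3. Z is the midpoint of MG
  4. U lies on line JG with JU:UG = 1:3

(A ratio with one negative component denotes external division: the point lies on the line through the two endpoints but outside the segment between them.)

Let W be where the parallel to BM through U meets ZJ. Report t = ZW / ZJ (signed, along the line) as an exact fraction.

t = 23/35

Choose coordinates L = (0, 0), C = (1, 0), G = (0, 1), M = (3, -1).
1. J lies on line LC with LJ:JC = 1:(-2) ⇒ J = (-1, 0)
2. B lies on line LC with LB:BC = 4:3 ⇒ B = (4/7, 0)
3. Z is the midpoint of MG ⇒ Z = (3/2, 0)
4. U lies on line JG with JU:UG = 1:3 ⇒ U = (-3/4, 1/4)
through U parallel to BM: direction (17/7, -1); meets ZJ at W = (-1/7, 0)
W = Z + t·(J−Z) with t = 23/35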